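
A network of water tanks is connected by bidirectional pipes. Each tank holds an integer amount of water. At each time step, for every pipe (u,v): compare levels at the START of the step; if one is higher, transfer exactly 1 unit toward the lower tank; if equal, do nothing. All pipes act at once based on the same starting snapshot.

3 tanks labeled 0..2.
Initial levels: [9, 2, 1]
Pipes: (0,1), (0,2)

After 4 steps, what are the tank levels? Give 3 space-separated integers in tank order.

Step 1: flows [0->1,0->2] -> levels [7 3 2]
Step 2: flows [0->1,0->2] -> levels [5 4 3]
Step 3: flows [0->1,0->2] -> levels [3 5 4]
Step 4: flows [1->0,2->0] -> levels [5 4 3]

Answer: 5 4 3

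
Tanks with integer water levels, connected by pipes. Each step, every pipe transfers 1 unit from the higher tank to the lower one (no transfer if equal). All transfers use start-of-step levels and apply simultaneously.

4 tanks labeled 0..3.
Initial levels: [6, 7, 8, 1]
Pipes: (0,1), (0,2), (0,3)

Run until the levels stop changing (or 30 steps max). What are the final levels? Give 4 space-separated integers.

Answer: 4 6 6 6

Derivation:
Step 1: flows [1->0,2->0,0->3] -> levels [7 6 7 2]
Step 2: flows [0->1,0=2,0->3] -> levels [5 7 7 3]
Step 3: flows [1->0,2->0,0->3] -> levels [6 6 6 4]
Step 4: flows [0=1,0=2,0->3] -> levels [5 6 6 5]
Step 5: flows [1->0,2->0,0=3] -> levels [7 5 5 5]
Step 6: flows [0->1,0->2,0->3] -> levels [4 6 6 6]
Step 7: flows [1->0,2->0,3->0] -> levels [7 5 5 5]
  -> period-2 cycle: step 7 state = step 5 state; never stabilizes
  -> state at step 30: (30-5) mod 2 = 1, same as step 6 -> [4 6 6 6]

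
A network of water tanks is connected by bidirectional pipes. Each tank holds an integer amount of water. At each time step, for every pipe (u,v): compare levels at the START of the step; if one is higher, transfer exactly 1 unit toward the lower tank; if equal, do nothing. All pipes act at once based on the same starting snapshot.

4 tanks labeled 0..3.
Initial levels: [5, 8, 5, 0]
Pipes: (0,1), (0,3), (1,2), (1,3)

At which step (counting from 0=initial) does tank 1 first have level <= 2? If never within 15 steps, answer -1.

Step 1: flows [1->0,0->3,1->2,1->3] -> levels [5 5 6 2]
Step 2: flows [0=1,0->3,2->1,1->3] -> levels [4 5 5 4]
Step 3: flows [1->0,0=3,1=2,1->3] -> levels [5 3 5 5]
Step 4: flows [0->1,0=3,2->1,3->1] -> levels [4 6 4 4]
Step 5: flows [1->0,0=3,1->2,1->3] -> levels [5 3 5 5]
  -> period-2 cycle (repeats step 3); tank 1 never drops to <=2
Tank 1 never reaches <=2 within 15 steps

Answer: -1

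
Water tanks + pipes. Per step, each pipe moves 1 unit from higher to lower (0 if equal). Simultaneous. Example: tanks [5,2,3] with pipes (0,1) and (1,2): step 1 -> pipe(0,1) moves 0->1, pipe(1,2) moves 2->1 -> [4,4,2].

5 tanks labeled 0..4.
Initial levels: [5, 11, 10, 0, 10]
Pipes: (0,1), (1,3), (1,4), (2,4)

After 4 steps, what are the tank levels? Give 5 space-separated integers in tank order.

Answer: 7 7 9 4 9

Derivation:
Step 1: flows [1->0,1->3,1->4,2=4] -> levels [6 8 10 1 11]
Step 2: flows [1->0,1->3,4->1,4->2] -> levels [7 7 11 2 9]
Step 3: flows [0=1,1->3,4->1,2->4] -> levels [7 7 10 3 9]
Step 4: flows [0=1,1->3,4->1,2->4] -> levels [7 7 9 4 9]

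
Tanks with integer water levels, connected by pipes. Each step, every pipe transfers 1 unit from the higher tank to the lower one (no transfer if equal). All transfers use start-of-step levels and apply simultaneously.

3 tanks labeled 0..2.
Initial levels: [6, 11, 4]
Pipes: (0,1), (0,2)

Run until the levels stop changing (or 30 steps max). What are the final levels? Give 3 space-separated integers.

Step 1: flows [1->0,0->2] -> levels [6 10 5]
Step 2: flows [1->0,0->2] -> levels [6 9 6]
Step 3: flows [1->0,0=2] -> levels [7 8 6]
Step 4: flows [1->0,0->2] -> levels [7 7 7]
Step 5: flows [0=1,0=2] -> levels [7 7 7]
  -> stable (no change)

Answer: 7 7 7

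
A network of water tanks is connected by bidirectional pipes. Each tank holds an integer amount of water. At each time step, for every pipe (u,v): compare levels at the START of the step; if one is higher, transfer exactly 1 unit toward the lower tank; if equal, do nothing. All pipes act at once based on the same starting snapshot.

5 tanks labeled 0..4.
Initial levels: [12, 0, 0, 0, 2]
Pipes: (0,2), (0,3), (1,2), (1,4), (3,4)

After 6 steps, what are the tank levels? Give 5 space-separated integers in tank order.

Step 1: flows [0->2,0->3,1=2,4->1,4->3] -> levels [10 1 1 2 0]
Step 2: flows [0->2,0->3,1=2,1->4,3->4] -> levels [8 0 2 2 2]
Step 3: flows [0->2,0->3,2->1,4->1,3=4] -> levels [6 2 2 3 1]
Step 4: flows [0->2,0->3,1=2,1->4,3->4] -> levels [4 1 3 3 3]
Step 5: flows [0->2,0->3,2->1,4->1,3=4] -> levels [2 3 3 4 2]
Step 6: flows [2->0,3->0,1=2,1->4,3->4] -> levels [4 2 2 2 4]

Answer: 4 2 2 2 4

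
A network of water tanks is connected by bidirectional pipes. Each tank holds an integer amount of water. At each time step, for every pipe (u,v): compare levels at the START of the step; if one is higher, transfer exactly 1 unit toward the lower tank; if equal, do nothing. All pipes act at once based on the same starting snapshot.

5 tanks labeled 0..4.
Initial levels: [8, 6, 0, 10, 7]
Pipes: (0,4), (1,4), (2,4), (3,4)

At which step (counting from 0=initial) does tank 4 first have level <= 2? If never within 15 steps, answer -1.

Answer: -1

Derivation:
Step 1: flows [0->4,4->1,4->2,3->4] -> levels [7 7 1 9 7]
Step 2: flows [0=4,1=4,4->2,3->4] -> levels [7 7 2 8 7]
Step 3: flows [0=4,1=4,4->2,3->4] -> levels [7 7 3 7 7]
Step 4: flows [0=4,1=4,4->2,3=4] -> levels [7 7 4 7 6]
Step 5: flows [0->4,1->4,4->2,3->4] -> levels [6 6 5 6 8]
Step 6: flows [4->0,4->1,4->2,4->3] -> levels [7 7 6 7 4]
Step 7: flows [0->4,1->4,2->4,3->4] -> levels [6 6 5 6 8]
  -> period-2 cycle (repeats step 5); tank 4 never drops to <=2
Tank 4 never reaches <=2 within 15 steps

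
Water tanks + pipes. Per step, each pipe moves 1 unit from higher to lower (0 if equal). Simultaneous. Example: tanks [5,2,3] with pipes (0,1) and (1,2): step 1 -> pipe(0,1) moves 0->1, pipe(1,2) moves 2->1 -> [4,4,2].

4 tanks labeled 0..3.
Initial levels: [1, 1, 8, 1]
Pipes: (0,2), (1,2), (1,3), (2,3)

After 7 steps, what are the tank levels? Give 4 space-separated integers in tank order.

Answer: 2 2 5 2

Derivation:
Step 1: flows [2->0,2->1,1=3,2->3] -> levels [2 2 5 2]
Step 2: flows [2->0,2->1,1=3,2->3] -> levels [3 3 2 3]
Step 3: flows [0->2,1->2,1=3,3->2] -> levels [2 2 5 2]
  -> period-2 cycle: step 3 state = step 1 state
  -> state at step 7: (7-1) mod 2 = 0, same as step 1 -> [2 2 5 2]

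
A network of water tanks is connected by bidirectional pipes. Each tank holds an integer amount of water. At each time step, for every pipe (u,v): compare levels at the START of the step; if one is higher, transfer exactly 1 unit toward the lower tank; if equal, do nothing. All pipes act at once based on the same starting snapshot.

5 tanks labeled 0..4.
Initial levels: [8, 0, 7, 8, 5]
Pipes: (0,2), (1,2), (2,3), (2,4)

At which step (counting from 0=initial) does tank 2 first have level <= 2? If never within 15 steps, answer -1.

Step 1: flows [0->2,2->1,3->2,2->4] -> levels [7 1 7 7 6]
Step 2: flows [0=2,2->1,2=3,2->4] -> levels [7 2 5 7 7]
Step 3: flows [0->2,2->1,3->2,4->2] -> levels [6 3 7 6 6]
Step 4: flows [2->0,2->1,2->3,2->4] -> levels [7 4 3 7 7]
Step 5: flows [0->2,1->2,3->2,4->2] -> levels [6 3 7 6 6]
  -> period-2 cycle (repeats step 3); tank 2 never drops to <=2
Tank 2 never reaches <=2 within 15 steps

Answer: -1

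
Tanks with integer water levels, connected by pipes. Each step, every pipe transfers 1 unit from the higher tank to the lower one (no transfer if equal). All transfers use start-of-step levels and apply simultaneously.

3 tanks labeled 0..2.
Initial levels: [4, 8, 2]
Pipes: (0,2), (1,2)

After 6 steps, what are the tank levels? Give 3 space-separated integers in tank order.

Answer: 5 5 4

Derivation:
Step 1: flows [0->2,1->2] -> levels [3 7 4]
Step 2: flows [2->0,1->2] -> levels [4 6 4]
Step 3: flows [0=2,1->2] -> levels [4 5 5]
Step 4: flows [2->0,1=2] -> levels [5 5 4]
Step 5: flows [0->2,1->2] -> levels [4 4 6]
Step 6: flows [2->0,2->1] -> levels [5 5 4]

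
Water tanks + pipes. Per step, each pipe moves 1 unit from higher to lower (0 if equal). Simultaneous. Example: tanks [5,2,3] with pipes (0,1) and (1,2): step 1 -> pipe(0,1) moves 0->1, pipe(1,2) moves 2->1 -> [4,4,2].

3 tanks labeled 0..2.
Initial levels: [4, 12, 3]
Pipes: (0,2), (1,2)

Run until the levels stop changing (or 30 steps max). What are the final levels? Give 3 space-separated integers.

Answer: 6 6 7

Derivation:
Step 1: flows [0->2,1->2] -> levels [3 11 5]
Step 2: flows [2->0,1->2] -> levels [4 10 5]
Step 3: flows [2->0,1->2] -> levels [5 9 5]
Step 4: flows [0=2,1->2] -> levels [5 8 6]
Step 5: flows [2->0,1->2] -> levels [6 7 6]
Step 6: flows [0=2,1->2] -> levels [6 6 7]
Step 7: flows [2->0,2->1] -> levels [7 7 5]
Step 8: flows [0->2,1->2] -> levels [6 6 7]
  -> period-2 cycle: step 8 state = step 6 state; never stabilizes
  -> state at step 30: (30-6) mod 2 = 0, same as step 6 -> [6 6 7]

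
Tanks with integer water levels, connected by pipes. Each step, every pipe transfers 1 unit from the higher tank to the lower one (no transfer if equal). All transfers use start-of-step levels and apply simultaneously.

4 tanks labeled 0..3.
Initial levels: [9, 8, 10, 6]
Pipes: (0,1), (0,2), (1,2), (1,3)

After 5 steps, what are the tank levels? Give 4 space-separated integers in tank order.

Step 1: flows [0->1,2->0,2->1,1->3] -> levels [9 9 8 7]
Step 2: flows [0=1,0->2,1->2,1->3] -> levels [8 7 10 8]
Step 3: flows [0->1,2->0,2->1,3->1] -> levels [8 10 8 7]
Step 4: flows [1->0,0=2,1->2,1->3] -> levels [9 7 9 8]
Step 5: flows [0->1,0=2,2->1,3->1] -> levels [8 10 8 7]

Answer: 8 10 8 7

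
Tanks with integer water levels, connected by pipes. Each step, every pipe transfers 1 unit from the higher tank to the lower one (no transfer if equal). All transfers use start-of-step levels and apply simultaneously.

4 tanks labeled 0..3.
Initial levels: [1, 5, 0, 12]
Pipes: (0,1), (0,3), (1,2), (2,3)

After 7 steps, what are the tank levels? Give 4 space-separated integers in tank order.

Answer: 3 6 3 6

Derivation:
Step 1: flows [1->0,3->0,1->2,3->2] -> levels [3 3 2 10]
Step 2: flows [0=1,3->0,1->2,3->2] -> levels [4 2 4 8]
Step 3: flows [0->1,3->0,2->1,3->2] -> levels [4 4 4 6]
Step 4: flows [0=1,3->0,1=2,3->2] -> levels [5 4 5 4]
Step 5: flows [0->1,0->3,2->1,2->3] -> levels [3 6 3 6]
Step 6: flows [1->0,3->0,1->2,3->2] -> levels [5 4 5 4]
  -> period-2 cycle: step 6 state = step 4 state
  -> state at step 7: (7-4) mod 2 = 1, same as step 5 -> [3 6 3 6]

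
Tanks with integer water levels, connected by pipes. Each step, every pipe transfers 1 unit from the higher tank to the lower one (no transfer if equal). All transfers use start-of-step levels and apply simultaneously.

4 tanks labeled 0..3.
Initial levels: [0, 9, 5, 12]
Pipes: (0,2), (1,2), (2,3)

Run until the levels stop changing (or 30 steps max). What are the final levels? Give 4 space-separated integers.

Answer: 7 7 5 7

Derivation:
Step 1: flows [2->0,1->2,3->2] -> levels [1 8 6 11]
Step 2: flows [2->0,1->2,3->2] -> levels [2 7 7 10]
Step 3: flows [2->0,1=2,3->2] -> levels [3 7 7 9]
Step 4: flows [2->0,1=2,3->2] -> levels [4 7 7 8]
Step 5: flows [2->0,1=2,3->2] -> levels [5 7 7 7]
Step 6: flows [2->0,1=2,2=3] -> levels [6 7 6 7]
Step 7: flows [0=2,1->2,3->2] -> levels [6 6 8 6]
Step 8: flows [2->0,2->1,2->3] -> levels [7 7 5 7]
Step 9: flows [0->2,1->2,3->2] -> levels [6 6 8 6]
  -> period-2 cycle: step 9 state = step 7 state; never stabilizes
  -> state at step 30: (30-7) mod 2 = 1, same as step 8 -> [7 7 5 7]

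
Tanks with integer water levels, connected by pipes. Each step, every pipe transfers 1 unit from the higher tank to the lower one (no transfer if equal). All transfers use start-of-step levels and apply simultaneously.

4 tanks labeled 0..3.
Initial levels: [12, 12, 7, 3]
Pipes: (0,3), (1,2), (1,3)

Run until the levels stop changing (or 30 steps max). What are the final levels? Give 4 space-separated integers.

Answer: 9 9 8 8

Derivation:
Step 1: flows [0->3,1->2,1->3] -> levels [11 10 8 5]
Step 2: flows [0->3,1->2,1->3] -> levels [10 8 9 7]
Step 3: flows [0->3,2->1,1->3] -> levels [9 8 8 9]
Step 4: flows [0=3,1=2,3->1] -> levels [9 9 8 8]
Step 5: flows [0->3,1->2,1->3] -> levels [8 7 9 10]
Step 6: flows [3->0,2->1,3->1] -> levels [9 9 8 8]
  -> period-2 cycle: step 6 state = step 4 state; never stabilizes
  -> state at step 30: (30-4) mod 2 = 0, same as step 4 -> [9 9 8 8]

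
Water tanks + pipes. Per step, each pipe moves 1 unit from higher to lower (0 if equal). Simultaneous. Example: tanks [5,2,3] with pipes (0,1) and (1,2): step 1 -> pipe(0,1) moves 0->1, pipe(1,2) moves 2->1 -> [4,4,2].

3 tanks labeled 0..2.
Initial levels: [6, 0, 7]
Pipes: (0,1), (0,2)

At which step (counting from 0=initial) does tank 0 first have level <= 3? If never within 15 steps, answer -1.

Answer: 6

Derivation:
Step 1: flows [0->1,2->0] -> levels [6 1 6]
Step 2: flows [0->1,0=2] -> levels [5 2 6]
Step 3: flows [0->1,2->0] -> levels [5 3 5]
Step 4: flows [0->1,0=2] -> levels [4 4 5]
Step 5: flows [0=1,2->0] -> levels [5 4 4]
Step 6: flows [0->1,0->2] -> levels [3 5 5]
Tank 0 first reaches <=3 at step 6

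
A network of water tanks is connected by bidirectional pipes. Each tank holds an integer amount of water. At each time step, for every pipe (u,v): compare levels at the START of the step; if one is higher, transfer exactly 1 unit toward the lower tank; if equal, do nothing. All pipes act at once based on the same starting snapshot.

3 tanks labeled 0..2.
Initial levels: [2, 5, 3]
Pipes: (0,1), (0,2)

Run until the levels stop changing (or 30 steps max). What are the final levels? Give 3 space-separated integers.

Answer: 2 4 4

Derivation:
Step 1: flows [1->0,2->0] -> levels [4 4 2]
Step 2: flows [0=1,0->2] -> levels [3 4 3]
Step 3: flows [1->0,0=2] -> levels [4 3 3]
Step 4: flows [0->1,0->2] -> levels [2 4 4]
Step 5: flows [1->0,2->0] -> levels [4 3 3]
  -> period-2 cycle: step 5 state = step 3 state; never stabilizes
  -> state at step 30: (30-3) mod 2 = 1, same as step 4 -> [2 4 4]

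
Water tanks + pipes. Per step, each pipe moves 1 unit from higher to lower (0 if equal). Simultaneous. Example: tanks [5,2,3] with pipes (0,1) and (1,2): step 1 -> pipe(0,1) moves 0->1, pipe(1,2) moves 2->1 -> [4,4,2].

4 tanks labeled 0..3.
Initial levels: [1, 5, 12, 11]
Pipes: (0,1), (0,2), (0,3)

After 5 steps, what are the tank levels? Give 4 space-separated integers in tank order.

Answer: 6 7 8 8

Derivation:
Step 1: flows [1->0,2->0,3->0] -> levels [4 4 11 10]
Step 2: flows [0=1,2->0,3->0] -> levels [6 4 10 9]
Step 3: flows [0->1,2->0,3->0] -> levels [7 5 9 8]
Step 4: flows [0->1,2->0,3->0] -> levels [8 6 8 7]
Step 5: flows [0->1,0=2,0->3] -> levels [6 7 8 8]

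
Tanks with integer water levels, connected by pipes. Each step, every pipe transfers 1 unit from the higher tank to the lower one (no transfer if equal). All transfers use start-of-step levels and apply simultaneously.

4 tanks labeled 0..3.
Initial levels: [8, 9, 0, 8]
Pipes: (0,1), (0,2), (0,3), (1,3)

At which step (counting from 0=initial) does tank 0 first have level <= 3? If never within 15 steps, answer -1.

Answer: -1

Derivation:
Step 1: flows [1->0,0->2,0=3,1->3] -> levels [8 7 1 9]
Step 2: flows [0->1,0->2,3->0,3->1] -> levels [7 9 2 7]
Step 3: flows [1->0,0->2,0=3,1->3] -> levels [7 7 3 8]
Step 4: flows [0=1,0->2,3->0,3->1] -> levels [7 8 4 6]
Step 5: flows [1->0,0->2,0->3,1->3] -> levels [6 6 5 8]
Step 6: flows [0=1,0->2,3->0,3->1] -> levels [6 7 6 6]
Step 7: flows [1->0,0=2,0=3,1->3] -> levels [7 5 6 7]
Step 8: flows [0->1,0->2,0=3,3->1] -> levels [5 7 7 6]
Step 9: flows [1->0,2->0,3->0,1->3] -> levels [8 5 6 6]
Step 10: flows [0->1,0->2,0->3,3->1] -> levels [5 7 7 6]
  -> period-2 cycle (repeats step 8); tank 0 never drops to <=3
Tank 0 never reaches <=3 within 15 steps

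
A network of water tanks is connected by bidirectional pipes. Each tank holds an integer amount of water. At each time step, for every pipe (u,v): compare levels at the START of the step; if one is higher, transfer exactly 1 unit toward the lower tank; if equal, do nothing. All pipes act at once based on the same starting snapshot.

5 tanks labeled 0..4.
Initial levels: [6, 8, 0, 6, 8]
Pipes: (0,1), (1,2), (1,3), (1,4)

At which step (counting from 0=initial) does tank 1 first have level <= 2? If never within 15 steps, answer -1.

Step 1: flows [1->0,1->2,1->3,1=4] -> levels [7 5 1 7 8]
Step 2: flows [0->1,1->2,3->1,4->1] -> levels [6 7 2 6 7]
Step 3: flows [1->0,1->2,1->3,1=4] -> levels [7 4 3 7 7]
Step 4: flows [0->1,1->2,3->1,4->1] -> levels [6 6 4 6 6]
Step 5: flows [0=1,1->2,1=3,1=4] -> levels [6 5 5 6 6]
Step 6: flows [0->1,1=2,3->1,4->1] -> levels [5 8 5 5 5]
Step 7: flows [1->0,1->2,1->3,1->4] -> levels [6 4 6 6 6]
Step 8: flows [0->1,2->1,3->1,4->1] -> levels [5 8 5 5 5]
  -> period-2 cycle (repeats step 6); tank 1 never drops to <=2
Tank 1 never reaches <=2 within 15 steps

Answer: -1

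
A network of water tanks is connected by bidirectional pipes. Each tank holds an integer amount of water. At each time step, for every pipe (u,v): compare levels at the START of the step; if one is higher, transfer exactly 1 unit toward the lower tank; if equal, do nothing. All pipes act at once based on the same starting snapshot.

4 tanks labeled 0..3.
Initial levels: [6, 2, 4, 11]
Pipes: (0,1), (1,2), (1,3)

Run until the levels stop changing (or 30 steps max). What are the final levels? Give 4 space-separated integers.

Step 1: flows [0->1,2->1,3->1] -> levels [5 5 3 10]
Step 2: flows [0=1,1->2,3->1] -> levels [5 5 4 9]
Step 3: flows [0=1,1->2,3->1] -> levels [5 5 5 8]
Step 4: flows [0=1,1=2,3->1] -> levels [5 6 5 7]
Step 5: flows [1->0,1->2,3->1] -> levels [6 5 6 6]
Step 6: flows [0->1,2->1,3->1] -> levels [5 8 5 5]
Step 7: flows [1->0,1->2,1->3] -> levels [6 5 6 6]
  -> period-2 cycle: step 7 state = step 5 state; never stabilizes
  -> state at step 30: (30-5) mod 2 = 1, same as step 6 -> [5 8 5 5]

Answer: 5 8 5 5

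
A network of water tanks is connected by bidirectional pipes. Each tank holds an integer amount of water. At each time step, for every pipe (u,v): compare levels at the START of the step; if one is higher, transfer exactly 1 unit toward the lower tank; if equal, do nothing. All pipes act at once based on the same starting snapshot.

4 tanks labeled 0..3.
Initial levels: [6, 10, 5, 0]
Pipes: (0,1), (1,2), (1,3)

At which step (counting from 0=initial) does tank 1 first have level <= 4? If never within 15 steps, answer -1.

Step 1: flows [1->0,1->2,1->3] -> levels [7 7 6 1]
Step 2: flows [0=1,1->2,1->3] -> levels [7 5 7 2]
Step 3: flows [0->1,2->1,1->3] -> levels [6 6 6 3]
Step 4: flows [0=1,1=2,1->3] -> levels [6 5 6 4]
Step 5: flows [0->1,2->1,1->3] -> levels [5 6 5 5]
Step 6: flows [1->0,1->2,1->3] -> levels [6 3 6 6]
Tank 1 first reaches <=4 at step 6

Answer: 6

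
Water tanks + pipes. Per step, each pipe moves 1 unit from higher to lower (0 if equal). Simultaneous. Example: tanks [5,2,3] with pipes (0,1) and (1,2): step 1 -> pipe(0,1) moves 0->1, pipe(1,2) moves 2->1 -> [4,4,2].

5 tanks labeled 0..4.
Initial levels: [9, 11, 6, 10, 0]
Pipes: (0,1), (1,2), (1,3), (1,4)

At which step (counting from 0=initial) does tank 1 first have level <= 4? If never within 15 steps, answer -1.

Answer: -1

Derivation:
Step 1: flows [1->0,1->2,1->3,1->4] -> levels [10 7 7 11 1]
Step 2: flows [0->1,1=2,3->1,1->4] -> levels [9 8 7 10 2]
Step 3: flows [0->1,1->2,3->1,1->4] -> levels [8 8 8 9 3]
Step 4: flows [0=1,1=2,3->1,1->4] -> levels [8 8 8 8 4]
Step 5: flows [0=1,1=2,1=3,1->4] -> levels [8 7 8 8 5]
Step 6: flows [0->1,2->1,3->1,1->4] -> levels [7 9 7 7 6]
Step 7: flows [1->0,1->2,1->3,1->4] -> levels [8 5 8 8 7]
Step 8: flows [0->1,2->1,3->1,4->1] -> levels [7 9 7 7 6]
  -> period-2 cycle (repeats step 6); tank 1 never drops to <=4
Tank 1 never reaches <=4 within 15 steps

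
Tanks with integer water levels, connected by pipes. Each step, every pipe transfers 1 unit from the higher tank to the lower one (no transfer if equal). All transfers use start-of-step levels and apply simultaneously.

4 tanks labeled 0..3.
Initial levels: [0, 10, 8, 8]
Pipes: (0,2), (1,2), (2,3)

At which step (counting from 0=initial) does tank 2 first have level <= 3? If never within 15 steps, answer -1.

Answer: -1

Derivation:
Step 1: flows [2->0,1->2,2=3] -> levels [1 9 8 8]
Step 2: flows [2->0,1->2,2=3] -> levels [2 8 8 8]
Step 3: flows [2->0,1=2,2=3] -> levels [3 8 7 8]
Step 4: flows [2->0,1->2,3->2] -> levels [4 7 8 7]
Step 5: flows [2->0,2->1,2->3] -> levels [5 8 5 8]
Step 6: flows [0=2,1->2,3->2] -> levels [5 7 7 7]
Step 7: flows [2->0,1=2,2=3] -> levels [6 7 6 7]
Step 8: flows [0=2,1->2,3->2] -> levels [6 6 8 6]
Step 9: flows [2->0,2->1,2->3] -> levels [7 7 5 7]
Step 10: flows [0->2,1->2,3->2] -> levels [6 6 8 6]
  -> period-2 cycle (repeats step 8); tank 2 never drops to <=3
Tank 2 never reaches <=3 within 15 steps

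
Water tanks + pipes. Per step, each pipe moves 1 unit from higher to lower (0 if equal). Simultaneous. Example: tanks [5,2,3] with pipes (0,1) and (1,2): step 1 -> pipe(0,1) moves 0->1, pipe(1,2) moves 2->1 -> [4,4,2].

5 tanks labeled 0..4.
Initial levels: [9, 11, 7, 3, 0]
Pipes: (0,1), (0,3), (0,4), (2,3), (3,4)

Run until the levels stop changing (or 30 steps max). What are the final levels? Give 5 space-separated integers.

Step 1: flows [1->0,0->3,0->4,2->3,3->4] -> levels [8 10 6 4 2]
Step 2: flows [1->0,0->3,0->4,2->3,3->4] -> levels [7 9 5 5 4]
Step 3: flows [1->0,0->3,0->4,2=3,3->4] -> levels [6 8 5 5 6]
Step 4: flows [1->0,0->3,0=4,2=3,4->3] -> levels [6 7 5 7 5]
Step 5: flows [1->0,3->0,0->4,3->2,3->4] -> levels [7 6 6 4 7]
Step 6: flows [0->1,0->3,0=4,2->3,4->3] -> levels [5 7 5 7 6]
Step 7: flows [1->0,3->0,4->0,3->2,3->4] -> levels [8 6 6 4 6]
Step 8: flows [0->1,0->3,0->4,2->3,4->3] -> levels [5 7 5 7 6]
  -> period-2 cycle: step 8 state = step 6 state; never stabilizes
  -> state at step 30: (30-6) mod 2 = 0, same as step 6 -> [5 7 5 7 6]

Answer: 5 7 5 7 6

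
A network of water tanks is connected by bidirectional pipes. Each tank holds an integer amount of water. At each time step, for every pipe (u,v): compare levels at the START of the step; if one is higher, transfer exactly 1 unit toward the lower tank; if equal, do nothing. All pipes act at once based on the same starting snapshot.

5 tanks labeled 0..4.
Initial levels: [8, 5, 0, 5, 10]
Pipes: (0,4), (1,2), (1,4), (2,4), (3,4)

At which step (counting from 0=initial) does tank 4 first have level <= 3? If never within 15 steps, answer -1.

Answer: -1

Derivation:
Step 1: flows [4->0,1->2,4->1,4->2,4->3] -> levels [9 5 2 6 6]
Step 2: flows [0->4,1->2,4->1,4->2,3=4] -> levels [8 5 4 6 5]
Step 3: flows [0->4,1->2,1=4,4->2,3->4] -> levels [7 4 6 5 6]
Step 4: flows [0->4,2->1,4->1,2=4,4->3] -> levels [6 6 5 6 5]
Step 5: flows [0->4,1->2,1->4,2=4,3->4] -> levels [5 4 6 5 8]
Step 6: flows [4->0,2->1,4->1,4->2,4->3] -> levels [6 6 6 6 4]
Step 7: flows [0->4,1=2,1->4,2->4,3->4] -> levels [5 5 5 5 8]
Step 8: flows [4->0,1=2,4->1,4->2,4->3] -> levels [6 6 6 6 4]
  -> period-2 cycle (repeats step 6); tank 4 never drops to <=3
Tank 4 never reaches <=3 within 15 steps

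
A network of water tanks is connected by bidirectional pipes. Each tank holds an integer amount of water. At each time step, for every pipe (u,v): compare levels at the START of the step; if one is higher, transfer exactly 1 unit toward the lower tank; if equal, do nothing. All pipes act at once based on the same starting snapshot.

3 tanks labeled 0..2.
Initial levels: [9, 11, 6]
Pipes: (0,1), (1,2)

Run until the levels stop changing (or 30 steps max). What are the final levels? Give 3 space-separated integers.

Step 1: flows [1->0,1->2] -> levels [10 9 7]
Step 2: flows [0->1,1->2] -> levels [9 9 8]
Step 3: flows [0=1,1->2] -> levels [9 8 9]
Step 4: flows [0->1,2->1] -> levels [8 10 8]
Step 5: flows [1->0,1->2] -> levels [9 8 9]
  -> period-2 cycle: step 5 state = step 3 state; never stabilizes
  -> state at step 30: (30-3) mod 2 = 1, same as step 4 -> [8 10 8]

Answer: 8 10 8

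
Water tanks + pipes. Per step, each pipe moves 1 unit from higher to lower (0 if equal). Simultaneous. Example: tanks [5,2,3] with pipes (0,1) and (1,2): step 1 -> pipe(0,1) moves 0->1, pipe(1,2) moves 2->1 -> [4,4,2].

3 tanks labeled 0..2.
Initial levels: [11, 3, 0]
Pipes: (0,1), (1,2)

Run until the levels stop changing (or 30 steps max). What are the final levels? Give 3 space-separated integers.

Step 1: flows [0->1,1->2] -> levels [10 3 1]
Step 2: flows [0->1,1->2] -> levels [9 3 2]
Step 3: flows [0->1,1->2] -> levels [8 3 3]
Step 4: flows [0->1,1=2] -> levels [7 4 3]
Step 5: flows [0->1,1->2] -> levels [6 4 4]
Step 6: flows [0->1,1=2] -> levels [5 5 4]
Step 7: flows [0=1,1->2] -> levels [5 4 5]
Step 8: flows [0->1,2->1] -> levels [4 6 4]
Step 9: flows [1->0,1->2] -> levels [5 4 5]
  -> period-2 cycle: step 9 state = step 7 state; never stabilizes
  -> state at step 30: (30-7) mod 2 = 1, same as step 8 -> [4 6 4]

Answer: 4 6 4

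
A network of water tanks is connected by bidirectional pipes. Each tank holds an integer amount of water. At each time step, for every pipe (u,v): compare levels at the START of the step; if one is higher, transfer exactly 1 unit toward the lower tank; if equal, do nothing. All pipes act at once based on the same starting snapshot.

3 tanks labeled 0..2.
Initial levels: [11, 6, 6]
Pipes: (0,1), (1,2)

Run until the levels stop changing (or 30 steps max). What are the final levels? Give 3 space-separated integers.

Step 1: flows [0->1,1=2] -> levels [10 7 6]
Step 2: flows [0->1,1->2] -> levels [9 7 7]
Step 3: flows [0->1,1=2] -> levels [8 8 7]
Step 4: flows [0=1,1->2] -> levels [8 7 8]
Step 5: flows [0->1,2->1] -> levels [7 9 7]
Step 6: flows [1->0,1->2] -> levels [8 7 8]
  -> period-2 cycle: step 6 state = step 4 state; never stabilizes
  -> state at step 30: (30-4) mod 2 = 0, same as step 4 -> [8 7 8]

Answer: 8 7 8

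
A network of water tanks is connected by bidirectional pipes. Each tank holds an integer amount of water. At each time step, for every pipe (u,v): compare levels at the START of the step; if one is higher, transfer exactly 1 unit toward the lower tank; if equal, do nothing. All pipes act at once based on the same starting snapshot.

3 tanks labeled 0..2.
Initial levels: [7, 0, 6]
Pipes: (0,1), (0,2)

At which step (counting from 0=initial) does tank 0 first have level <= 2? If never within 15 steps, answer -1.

Step 1: flows [0->1,0->2] -> levels [5 1 7]
Step 2: flows [0->1,2->0] -> levels [5 2 6]
Step 3: flows [0->1,2->0] -> levels [5 3 5]
Step 4: flows [0->1,0=2] -> levels [4 4 5]
Step 5: flows [0=1,2->0] -> levels [5 4 4]
Step 6: flows [0->1,0->2] -> levels [3 5 5]
Step 7: flows [1->0,2->0] -> levels [5 4 4]
  -> period-2 cycle (repeats step 5); tank 0 never drops to <=2
Tank 0 never reaches <=2 within 15 steps

Answer: -1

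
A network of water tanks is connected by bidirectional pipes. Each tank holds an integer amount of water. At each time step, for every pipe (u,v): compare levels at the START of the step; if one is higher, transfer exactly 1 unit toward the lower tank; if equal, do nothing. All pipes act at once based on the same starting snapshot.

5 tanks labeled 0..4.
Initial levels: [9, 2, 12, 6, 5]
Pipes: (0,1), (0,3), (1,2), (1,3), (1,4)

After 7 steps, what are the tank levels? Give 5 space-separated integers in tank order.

Step 1: flows [0->1,0->3,2->1,3->1,4->1] -> levels [7 6 11 6 4]
Step 2: flows [0->1,0->3,2->1,1=3,1->4] -> levels [5 7 10 7 5]
Step 3: flows [1->0,3->0,2->1,1=3,1->4] -> levels [7 6 9 6 6]
Step 4: flows [0->1,0->3,2->1,1=3,1=4] -> levels [5 8 8 7 6]
Step 5: flows [1->0,3->0,1=2,1->3,1->4] -> levels [7 5 8 7 7]
Step 6: flows [0->1,0=3,2->1,3->1,4->1] -> levels [6 9 7 6 6]
Step 7: flows [1->0,0=3,1->2,1->3,1->4] -> levels [7 5 8 7 7]

Answer: 7 5 8 7 7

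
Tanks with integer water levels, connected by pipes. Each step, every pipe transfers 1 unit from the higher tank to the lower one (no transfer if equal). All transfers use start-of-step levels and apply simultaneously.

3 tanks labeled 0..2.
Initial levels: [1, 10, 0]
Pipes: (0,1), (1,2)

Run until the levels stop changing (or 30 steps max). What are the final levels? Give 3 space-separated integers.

Answer: 4 3 4

Derivation:
Step 1: flows [1->0,1->2] -> levels [2 8 1]
Step 2: flows [1->0,1->2] -> levels [3 6 2]
Step 3: flows [1->0,1->2] -> levels [4 4 3]
Step 4: flows [0=1,1->2] -> levels [4 3 4]
Step 5: flows [0->1,2->1] -> levels [3 5 3]
Step 6: flows [1->0,1->2] -> levels [4 3 4]
  -> period-2 cycle: step 6 state = step 4 state; never stabilizes
  -> state at step 30: (30-4) mod 2 = 0, same as step 4 -> [4 3 4]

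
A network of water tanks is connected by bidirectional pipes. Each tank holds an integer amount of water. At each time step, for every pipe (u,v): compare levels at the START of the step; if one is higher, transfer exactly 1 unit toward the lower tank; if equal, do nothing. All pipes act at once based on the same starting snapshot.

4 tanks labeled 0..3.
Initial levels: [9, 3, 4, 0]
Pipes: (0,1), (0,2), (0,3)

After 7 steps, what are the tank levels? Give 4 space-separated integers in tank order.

Answer: 4 4 4 4

Derivation:
Step 1: flows [0->1,0->2,0->3] -> levels [6 4 5 1]
Step 2: flows [0->1,0->2,0->3] -> levels [3 5 6 2]
Step 3: flows [1->0,2->0,0->3] -> levels [4 4 5 3]
Step 4: flows [0=1,2->0,0->3] -> levels [4 4 4 4]
Step 5: flows [0=1,0=2,0=3] -> levels [4 4 4 4]
  -> stable; steps 6..7 unchanged -> [4 4 4 4]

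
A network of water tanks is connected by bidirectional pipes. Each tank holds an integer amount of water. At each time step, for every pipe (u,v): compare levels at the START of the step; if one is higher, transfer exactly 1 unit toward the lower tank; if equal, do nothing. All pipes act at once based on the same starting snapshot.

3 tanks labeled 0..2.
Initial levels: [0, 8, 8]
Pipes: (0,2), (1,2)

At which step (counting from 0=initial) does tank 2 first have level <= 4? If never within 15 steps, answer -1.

Step 1: flows [2->0,1=2] -> levels [1 8 7]
Step 2: flows [2->0,1->2] -> levels [2 7 7]
Step 3: flows [2->0,1=2] -> levels [3 7 6]
Step 4: flows [2->0,1->2] -> levels [4 6 6]
Step 5: flows [2->0,1=2] -> levels [5 6 5]
Step 6: flows [0=2,1->2] -> levels [5 5 6]
Step 7: flows [2->0,2->1] -> levels [6 6 4]
Tank 2 first reaches <=4 at step 7

Answer: 7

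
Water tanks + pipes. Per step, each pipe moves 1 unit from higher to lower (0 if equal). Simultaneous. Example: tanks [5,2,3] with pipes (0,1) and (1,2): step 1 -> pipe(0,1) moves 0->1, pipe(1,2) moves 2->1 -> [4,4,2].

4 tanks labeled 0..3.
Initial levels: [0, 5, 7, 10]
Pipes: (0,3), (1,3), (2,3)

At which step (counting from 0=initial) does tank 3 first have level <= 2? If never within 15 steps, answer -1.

Step 1: flows [3->0,3->1,3->2] -> levels [1 6 8 7]
Step 2: flows [3->0,3->1,2->3] -> levels [2 7 7 6]
Step 3: flows [3->0,1->3,2->3] -> levels [3 6 6 7]
Step 4: flows [3->0,3->1,3->2] -> levels [4 7 7 4]
Step 5: flows [0=3,1->3,2->3] -> levels [4 6 6 6]
Step 6: flows [3->0,1=3,2=3] -> levels [5 6 6 5]
Step 7: flows [0=3,1->3,2->3] -> levels [5 5 5 7]
Step 8: flows [3->0,3->1,3->2] -> levels [6 6 6 4]
Step 9: flows [0->3,1->3,2->3] -> levels [5 5 5 7]
  -> period-2 cycle (repeats step 7); tank 3 never drops to <=2
Tank 3 never reaches <=2 within 15 steps

Answer: -1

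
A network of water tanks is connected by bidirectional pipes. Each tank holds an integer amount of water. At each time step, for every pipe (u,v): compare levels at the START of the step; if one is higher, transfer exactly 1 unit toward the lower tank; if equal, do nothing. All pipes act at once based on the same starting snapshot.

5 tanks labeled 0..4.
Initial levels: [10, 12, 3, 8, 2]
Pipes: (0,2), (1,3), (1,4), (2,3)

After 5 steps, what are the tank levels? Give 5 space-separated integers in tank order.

Step 1: flows [0->2,1->3,1->4,3->2] -> levels [9 10 5 8 3]
Step 2: flows [0->2,1->3,1->4,3->2] -> levels [8 8 7 8 4]
Step 3: flows [0->2,1=3,1->4,3->2] -> levels [7 7 9 7 5]
Step 4: flows [2->0,1=3,1->4,2->3] -> levels [8 6 7 8 6]
Step 5: flows [0->2,3->1,1=4,3->2] -> levels [7 7 9 6 6]

Answer: 7 7 9 6 6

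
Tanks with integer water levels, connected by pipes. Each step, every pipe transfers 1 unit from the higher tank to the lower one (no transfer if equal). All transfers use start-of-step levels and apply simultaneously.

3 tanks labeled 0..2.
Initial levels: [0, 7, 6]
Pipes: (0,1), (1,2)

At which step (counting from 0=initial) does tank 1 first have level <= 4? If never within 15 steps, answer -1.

Step 1: flows [1->0,1->2] -> levels [1 5 7]
Step 2: flows [1->0,2->1] -> levels [2 5 6]
Step 3: flows [1->0,2->1] -> levels [3 5 5]
Step 4: flows [1->0,1=2] -> levels [4 4 5]
Tank 1 first reaches <=4 at step 4

Answer: 4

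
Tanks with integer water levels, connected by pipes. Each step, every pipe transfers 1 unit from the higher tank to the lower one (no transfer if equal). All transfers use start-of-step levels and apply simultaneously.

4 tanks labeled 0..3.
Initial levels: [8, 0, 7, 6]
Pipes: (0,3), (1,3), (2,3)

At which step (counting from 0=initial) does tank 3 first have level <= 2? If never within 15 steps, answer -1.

Answer: -1

Derivation:
Step 1: flows [0->3,3->1,2->3] -> levels [7 1 6 7]
Step 2: flows [0=3,3->1,3->2] -> levels [7 2 7 5]
Step 3: flows [0->3,3->1,2->3] -> levels [6 3 6 6]
Step 4: flows [0=3,3->1,2=3] -> levels [6 4 6 5]
Step 5: flows [0->3,3->1,2->3] -> levels [5 5 5 6]
Step 6: flows [3->0,3->1,3->2] -> levels [6 6 6 3]
Step 7: flows [0->3,1->3,2->3] -> levels [5 5 5 6]
  -> period-2 cycle (repeats step 5); tank 3 never drops to <=2
Tank 3 never reaches <=2 within 15 steps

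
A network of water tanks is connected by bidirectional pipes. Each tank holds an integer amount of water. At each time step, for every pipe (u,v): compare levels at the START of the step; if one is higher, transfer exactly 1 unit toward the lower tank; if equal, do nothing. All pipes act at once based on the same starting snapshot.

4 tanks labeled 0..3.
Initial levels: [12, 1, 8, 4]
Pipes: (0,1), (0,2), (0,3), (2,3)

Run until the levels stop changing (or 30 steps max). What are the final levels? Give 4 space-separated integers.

Answer: 4 7 7 7

Derivation:
Step 1: flows [0->1,0->2,0->3,2->3] -> levels [9 2 8 6]
Step 2: flows [0->1,0->2,0->3,2->3] -> levels [6 3 8 8]
Step 3: flows [0->1,2->0,3->0,2=3] -> levels [7 4 7 7]
Step 4: flows [0->1,0=2,0=3,2=3] -> levels [6 5 7 7]
Step 5: flows [0->1,2->0,3->0,2=3] -> levels [7 6 6 6]
Step 6: flows [0->1,0->2,0->3,2=3] -> levels [4 7 7 7]
Step 7: flows [1->0,2->0,3->0,2=3] -> levels [7 6 6 6]
  -> period-2 cycle: step 7 state = step 5 state; never stabilizes
  -> state at step 30: (30-5) mod 2 = 1, same as step 6 -> [4 7 7 7]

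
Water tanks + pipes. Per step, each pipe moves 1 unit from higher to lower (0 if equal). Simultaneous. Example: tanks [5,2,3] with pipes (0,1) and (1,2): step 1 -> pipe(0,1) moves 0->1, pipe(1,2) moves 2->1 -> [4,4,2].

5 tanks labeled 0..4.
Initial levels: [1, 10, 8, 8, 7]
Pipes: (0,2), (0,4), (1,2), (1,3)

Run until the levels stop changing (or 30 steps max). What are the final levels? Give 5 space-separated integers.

Step 1: flows [2->0,4->0,1->2,1->3] -> levels [3 8 8 9 6]
Step 2: flows [2->0,4->0,1=2,3->1] -> levels [5 9 7 8 5]
Step 3: flows [2->0,0=4,1->2,1->3] -> levels [6 7 7 9 5]
Step 4: flows [2->0,0->4,1=2,3->1] -> levels [6 8 6 8 6]
Step 5: flows [0=2,0=4,1->2,1=3] -> levels [6 7 7 8 6]
Step 6: flows [2->0,0=4,1=2,3->1] -> levels [7 8 6 7 6]
Step 7: flows [0->2,0->4,1->2,1->3] -> levels [5 6 8 8 7]
Step 8: flows [2->0,4->0,2->1,3->1] -> levels [7 8 6 7 6]
  -> period-2 cycle: step 8 state = step 6 state; never stabilizes
  -> state at step 30: (30-6) mod 2 = 0, same as step 6 -> [7 8 6 7 6]

Answer: 7 8 6 7 6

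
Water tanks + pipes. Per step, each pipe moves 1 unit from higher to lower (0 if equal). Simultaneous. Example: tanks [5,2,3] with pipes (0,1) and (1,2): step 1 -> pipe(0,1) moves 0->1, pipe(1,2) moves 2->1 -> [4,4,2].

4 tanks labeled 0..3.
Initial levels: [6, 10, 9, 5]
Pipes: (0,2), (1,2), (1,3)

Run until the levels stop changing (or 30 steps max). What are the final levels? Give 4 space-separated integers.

Step 1: flows [2->0,1->2,1->3] -> levels [7 8 9 6]
Step 2: flows [2->0,2->1,1->3] -> levels [8 8 7 7]
Step 3: flows [0->2,1->2,1->3] -> levels [7 6 9 8]
Step 4: flows [2->0,2->1,3->1] -> levels [8 8 7 7]
  -> period-2 cycle: step 4 state = step 2 state; never stabilizes
  -> state at step 30: (30-2) mod 2 = 0, same as step 2 -> [8 8 7 7]

Answer: 8 8 7 7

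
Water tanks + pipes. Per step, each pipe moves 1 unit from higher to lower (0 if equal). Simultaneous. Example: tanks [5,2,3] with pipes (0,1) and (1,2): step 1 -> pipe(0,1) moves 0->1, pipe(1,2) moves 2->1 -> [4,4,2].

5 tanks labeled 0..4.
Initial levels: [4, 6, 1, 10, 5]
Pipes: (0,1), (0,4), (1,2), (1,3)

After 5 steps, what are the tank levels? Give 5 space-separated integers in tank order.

Step 1: flows [1->0,4->0,1->2,3->1] -> levels [6 5 2 9 4]
Step 2: flows [0->1,0->4,1->2,3->1] -> levels [4 6 3 8 5]
Step 3: flows [1->0,4->0,1->2,3->1] -> levels [6 5 4 7 4]
Step 4: flows [0->1,0->4,1->2,3->1] -> levels [4 6 5 6 5]
Step 5: flows [1->0,4->0,1->2,1=3] -> levels [6 4 6 6 4]

Answer: 6 4 6 6 4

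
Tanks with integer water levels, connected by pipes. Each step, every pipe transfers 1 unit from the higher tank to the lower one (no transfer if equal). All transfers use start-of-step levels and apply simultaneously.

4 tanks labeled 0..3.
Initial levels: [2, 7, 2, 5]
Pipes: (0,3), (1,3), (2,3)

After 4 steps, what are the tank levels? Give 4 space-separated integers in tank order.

Step 1: flows [3->0,1->3,3->2] -> levels [3 6 3 4]
Step 2: flows [3->0,1->3,3->2] -> levels [4 5 4 3]
Step 3: flows [0->3,1->3,2->3] -> levels [3 4 3 6]
Step 4: flows [3->0,3->1,3->2] -> levels [4 5 4 3]

Answer: 4 5 4 3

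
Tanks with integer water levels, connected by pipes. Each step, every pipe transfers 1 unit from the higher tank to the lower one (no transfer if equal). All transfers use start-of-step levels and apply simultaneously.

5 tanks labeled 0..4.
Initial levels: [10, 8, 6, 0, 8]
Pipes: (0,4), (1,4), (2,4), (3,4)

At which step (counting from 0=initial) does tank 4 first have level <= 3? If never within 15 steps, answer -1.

Answer: -1

Derivation:
Step 1: flows [0->4,1=4,4->2,4->3] -> levels [9 8 7 1 7]
Step 2: flows [0->4,1->4,2=4,4->3] -> levels [8 7 7 2 8]
Step 3: flows [0=4,4->1,4->2,4->3] -> levels [8 8 8 3 5]
Step 4: flows [0->4,1->4,2->4,4->3] -> levels [7 7 7 4 7]
Step 5: flows [0=4,1=4,2=4,4->3] -> levels [7 7 7 5 6]
Step 6: flows [0->4,1->4,2->4,4->3] -> levels [6 6 6 6 8]
Step 7: flows [4->0,4->1,4->2,4->3] -> levels [7 7 7 7 4]
Step 8: flows [0->4,1->4,2->4,3->4] -> levels [6 6 6 6 8]
  -> period-2 cycle (repeats step 6); tank 4 never drops to <=3
Tank 4 never reaches <=3 within 15 steps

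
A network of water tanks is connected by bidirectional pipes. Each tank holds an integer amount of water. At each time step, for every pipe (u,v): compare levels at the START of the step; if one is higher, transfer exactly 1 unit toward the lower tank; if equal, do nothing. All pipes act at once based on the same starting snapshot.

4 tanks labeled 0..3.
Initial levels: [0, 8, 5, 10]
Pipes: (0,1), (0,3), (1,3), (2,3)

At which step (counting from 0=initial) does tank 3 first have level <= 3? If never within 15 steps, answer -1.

Step 1: flows [1->0,3->0,3->1,3->2] -> levels [2 8 6 7]
Step 2: flows [1->0,3->0,1->3,3->2] -> levels [4 6 7 6]
Step 3: flows [1->0,3->0,1=3,2->3] -> levels [6 5 6 6]
Step 4: flows [0->1,0=3,3->1,2=3] -> levels [5 7 6 5]
Step 5: flows [1->0,0=3,1->3,2->3] -> levels [6 5 5 7]
Step 6: flows [0->1,3->0,3->1,3->2] -> levels [6 7 6 4]
Step 7: flows [1->0,0->3,1->3,2->3] -> levels [6 5 5 7]
  -> period-2 cycle (repeats step 5); tank 3 never drops to <=3
Tank 3 never reaches <=3 within 15 steps

Answer: -1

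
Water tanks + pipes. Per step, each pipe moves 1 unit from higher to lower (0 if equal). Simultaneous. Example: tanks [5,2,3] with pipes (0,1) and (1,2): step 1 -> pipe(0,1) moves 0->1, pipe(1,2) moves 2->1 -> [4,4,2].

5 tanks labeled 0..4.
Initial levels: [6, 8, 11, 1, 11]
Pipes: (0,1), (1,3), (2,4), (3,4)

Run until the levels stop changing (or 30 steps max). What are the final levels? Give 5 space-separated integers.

Answer: 6 8 8 6 9

Derivation:
Step 1: flows [1->0,1->3,2=4,4->3] -> levels [7 6 11 3 10]
Step 2: flows [0->1,1->3,2->4,4->3] -> levels [6 6 10 5 10]
Step 3: flows [0=1,1->3,2=4,4->3] -> levels [6 5 10 7 9]
Step 4: flows [0->1,3->1,2->4,4->3] -> levels [5 7 9 7 9]
Step 5: flows [1->0,1=3,2=4,4->3] -> levels [6 6 9 8 8]
Step 6: flows [0=1,3->1,2->4,3=4] -> levels [6 7 8 7 9]
Step 7: flows [1->0,1=3,4->2,4->3] -> levels [7 6 9 8 7]
Step 8: flows [0->1,3->1,2->4,3->4] -> levels [6 8 8 6 9]
Step 9: flows [1->0,1->3,4->2,4->3] -> levels [7 6 9 8 7]
  -> period-2 cycle: step 9 state = step 7 state; never stabilizes
  -> state at step 30: (30-7) mod 2 = 1, same as step 8 -> [6 8 8 6 9]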